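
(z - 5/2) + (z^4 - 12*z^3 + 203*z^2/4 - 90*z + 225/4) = z^4 - 12*z^3 + 203*z^2/4 - 89*z + 215/4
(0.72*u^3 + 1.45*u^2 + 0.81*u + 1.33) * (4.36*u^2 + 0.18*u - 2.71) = 3.1392*u^5 + 6.4516*u^4 + 1.8414*u^3 + 2.0151*u^2 - 1.9557*u - 3.6043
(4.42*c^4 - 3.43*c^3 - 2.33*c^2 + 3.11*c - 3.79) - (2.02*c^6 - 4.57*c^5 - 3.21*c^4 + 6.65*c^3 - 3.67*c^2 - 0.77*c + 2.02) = -2.02*c^6 + 4.57*c^5 + 7.63*c^4 - 10.08*c^3 + 1.34*c^2 + 3.88*c - 5.81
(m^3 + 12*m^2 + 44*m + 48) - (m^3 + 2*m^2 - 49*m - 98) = 10*m^2 + 93*m + 146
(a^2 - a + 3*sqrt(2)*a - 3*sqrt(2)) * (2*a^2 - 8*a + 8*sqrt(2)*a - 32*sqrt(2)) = 2*a^4 - 10*a^3 + 14*sqrt(2)*a^3 - 70*sqrt(2)*a^2 + 56*a^2 - 240*a + 56*sqrt(2)*a + 192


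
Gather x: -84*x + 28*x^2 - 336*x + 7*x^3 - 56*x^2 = 7*x^3 - 28*x^2 - 420*x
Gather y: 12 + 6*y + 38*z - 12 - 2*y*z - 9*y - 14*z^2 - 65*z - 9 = y*(-2*z - 3) - 14*z^2 - 27*z - 9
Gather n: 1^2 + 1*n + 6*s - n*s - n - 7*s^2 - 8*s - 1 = -n*s - 7*s^2 - 2*s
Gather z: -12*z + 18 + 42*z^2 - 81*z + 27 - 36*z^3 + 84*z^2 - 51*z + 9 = -36*z^3 + 126*z^2 - 144*z + 54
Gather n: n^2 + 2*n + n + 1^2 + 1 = n^2 + 3*n + 2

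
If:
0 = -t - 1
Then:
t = -1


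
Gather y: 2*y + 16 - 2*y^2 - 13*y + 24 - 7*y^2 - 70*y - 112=-9*y^2 - 81*y - 72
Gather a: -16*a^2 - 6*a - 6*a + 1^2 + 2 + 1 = -16*a^2 - 12*a + 4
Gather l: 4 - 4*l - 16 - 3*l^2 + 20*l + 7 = -3*l^2 + 16*l - 5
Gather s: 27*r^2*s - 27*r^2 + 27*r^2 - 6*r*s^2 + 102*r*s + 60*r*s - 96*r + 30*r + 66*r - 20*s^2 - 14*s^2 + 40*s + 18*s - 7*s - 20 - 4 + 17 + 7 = s^2*(-6*r - 34) + s*(27*r^2 + 162*r + 51)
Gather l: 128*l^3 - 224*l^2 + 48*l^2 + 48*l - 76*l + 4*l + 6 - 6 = 128*l^3 - 176*l^2 - 24*l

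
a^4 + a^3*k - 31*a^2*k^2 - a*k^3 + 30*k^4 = (a - 5*k)*(a - k)*(a + k)*(a + 6*k)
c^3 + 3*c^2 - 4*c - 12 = (c - 2)*(c + 2)*(c + 3)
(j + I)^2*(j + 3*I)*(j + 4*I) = j^4 + 9*I*j^3 - 27*j^2 - 31*I*j + 12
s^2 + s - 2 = (s - 1)*(s + 2)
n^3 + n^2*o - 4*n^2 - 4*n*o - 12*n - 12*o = (n - 6)*(n + 2)*(n + o)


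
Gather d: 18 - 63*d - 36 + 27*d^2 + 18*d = 27*d^2 - 45*d - 18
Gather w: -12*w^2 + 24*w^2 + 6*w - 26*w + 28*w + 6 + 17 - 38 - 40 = 12*w^2 + 8*w - 55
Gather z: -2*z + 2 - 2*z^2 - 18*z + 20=-2*z^2 - 20*z + 22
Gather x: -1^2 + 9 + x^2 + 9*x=x^2 + 9*x + 8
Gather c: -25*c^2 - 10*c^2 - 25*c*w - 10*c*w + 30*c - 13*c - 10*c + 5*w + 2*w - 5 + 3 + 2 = -35*c^2 + c*(7 - 35*w) + 7*w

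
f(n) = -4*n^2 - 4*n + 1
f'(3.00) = -28.00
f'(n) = -8*n - 4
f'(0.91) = -11.28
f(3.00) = -47.00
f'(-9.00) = 68.00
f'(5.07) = -44.56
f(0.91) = -5.95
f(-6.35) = -134.89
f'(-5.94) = 43.52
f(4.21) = -86.74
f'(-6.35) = 46.80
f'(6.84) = -58.72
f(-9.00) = -287.00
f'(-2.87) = 18.96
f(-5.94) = -116.37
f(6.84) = -213.50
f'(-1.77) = 10.16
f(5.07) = -122.10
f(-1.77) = -4.45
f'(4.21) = -37.68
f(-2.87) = -20.47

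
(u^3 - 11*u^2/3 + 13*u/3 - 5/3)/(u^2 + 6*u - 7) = (3*u^2 - 8*u + 5)/(3*(u + 7))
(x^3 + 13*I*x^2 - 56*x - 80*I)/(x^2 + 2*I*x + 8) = (x^2 + 9*I*x - 20)/(x - 2*I)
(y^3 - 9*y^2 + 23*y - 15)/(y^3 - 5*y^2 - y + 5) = (y - 3)/(y + 1)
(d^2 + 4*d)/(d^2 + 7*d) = (d + 4)/(d + 7)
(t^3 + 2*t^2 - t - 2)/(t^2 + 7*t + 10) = (t^2 - 1)/(t + 5)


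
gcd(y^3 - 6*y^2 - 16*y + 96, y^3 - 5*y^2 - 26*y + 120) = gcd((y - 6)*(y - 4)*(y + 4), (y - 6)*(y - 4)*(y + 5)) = y^2 - 10*y + 24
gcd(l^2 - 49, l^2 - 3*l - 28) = l - 7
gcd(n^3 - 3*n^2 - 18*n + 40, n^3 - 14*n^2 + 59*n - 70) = n^2 - 7*n + 10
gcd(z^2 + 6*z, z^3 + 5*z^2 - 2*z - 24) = 1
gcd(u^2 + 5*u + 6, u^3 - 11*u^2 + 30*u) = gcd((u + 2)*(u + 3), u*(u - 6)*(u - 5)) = 1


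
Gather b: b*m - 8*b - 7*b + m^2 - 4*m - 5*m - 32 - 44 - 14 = b*(m - 15) + m^2 - 9*m - 90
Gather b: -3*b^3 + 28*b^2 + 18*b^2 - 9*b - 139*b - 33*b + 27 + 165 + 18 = -3*b^3 + 46*b^2 - 181*b + 210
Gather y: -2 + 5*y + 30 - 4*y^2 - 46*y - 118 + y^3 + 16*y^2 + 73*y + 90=y^3 + 12*y^2 + 32*y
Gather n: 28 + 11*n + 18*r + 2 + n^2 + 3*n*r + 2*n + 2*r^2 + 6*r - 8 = n^2 + n*(3*r + 13) + 2*r^2 + 24*r + 22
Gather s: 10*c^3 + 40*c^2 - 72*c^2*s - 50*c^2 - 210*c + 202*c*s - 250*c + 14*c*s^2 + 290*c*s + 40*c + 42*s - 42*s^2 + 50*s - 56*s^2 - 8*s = 10*c^3 - 10*c^2 - 420*c + s^2*(14*c - 98) + s*(-72*c^2 + 492*c + 84)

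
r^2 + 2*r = r*(r + 2)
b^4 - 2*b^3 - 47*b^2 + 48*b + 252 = (b - 7)*(b - 3)*(b + 2)*(b + 6)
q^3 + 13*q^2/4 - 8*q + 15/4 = (q - 1)*(q - 3/4)*(q + 5)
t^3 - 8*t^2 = t^2*(t - 8)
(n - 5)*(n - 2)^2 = n^3 - 9*n^2 + 24*n - 20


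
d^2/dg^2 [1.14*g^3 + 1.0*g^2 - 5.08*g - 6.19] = 6.84*g + 2.0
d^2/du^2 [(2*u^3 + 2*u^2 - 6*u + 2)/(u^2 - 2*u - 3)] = 8*(3*u^3 + 15*u^2 - 3*u + 17)/(u^6 - 6*u^5 + 3*u^4 + 28*u^3 - 9*u^2 - 54*u - 27)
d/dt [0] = 0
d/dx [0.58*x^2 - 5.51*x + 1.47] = 1.16*x - 5.51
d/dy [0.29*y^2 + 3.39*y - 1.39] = 0.58*y + 3.39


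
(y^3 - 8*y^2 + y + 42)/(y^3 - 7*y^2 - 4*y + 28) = (y - 3)/(y - 2)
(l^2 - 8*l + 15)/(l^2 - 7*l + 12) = (l - 5)/(l - 4)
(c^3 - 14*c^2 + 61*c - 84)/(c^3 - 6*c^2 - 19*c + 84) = (c - 4)/(c + 4)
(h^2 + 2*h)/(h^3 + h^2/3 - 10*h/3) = 3/(3*h - 5)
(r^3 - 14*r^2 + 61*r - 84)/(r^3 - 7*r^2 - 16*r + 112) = (r - 3)/(r + 4)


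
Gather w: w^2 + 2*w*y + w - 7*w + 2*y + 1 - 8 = w^2 + w*(2*y - 6) + 2*y - 7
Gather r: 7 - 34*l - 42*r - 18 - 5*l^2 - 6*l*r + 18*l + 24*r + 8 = -5*l^2 - 16*l + r*(-6*l - 18) - 3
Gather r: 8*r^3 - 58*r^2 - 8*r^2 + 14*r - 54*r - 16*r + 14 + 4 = 8*r^3 - 66*r^2 - 56*r + 18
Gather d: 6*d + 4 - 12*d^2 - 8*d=-12*d^2 - 2*d + 4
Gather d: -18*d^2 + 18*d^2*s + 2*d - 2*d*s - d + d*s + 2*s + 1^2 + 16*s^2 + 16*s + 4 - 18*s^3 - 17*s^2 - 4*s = d^2*(18*s - 18) + d*(1 - s) - 18*s^3 - s^2 + 14*s + 5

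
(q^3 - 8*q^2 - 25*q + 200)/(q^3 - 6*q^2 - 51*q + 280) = (q + 5)/(q + 7)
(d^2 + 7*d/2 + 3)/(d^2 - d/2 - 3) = (d + 2)/(d - 2)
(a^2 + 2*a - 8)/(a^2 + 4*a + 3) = (a^2 + 2*a - 8)/(a^2 + 4*a + 3)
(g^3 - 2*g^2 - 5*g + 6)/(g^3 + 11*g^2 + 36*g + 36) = (g^2 - 4*g + 3)/(g^2 + 9*g + 18)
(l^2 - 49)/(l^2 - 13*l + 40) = (l^2 - 49)/(l^2 - 13*l + 40)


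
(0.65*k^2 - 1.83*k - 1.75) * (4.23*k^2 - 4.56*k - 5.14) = 2.7495*k^4 - 10.7049*k^3 - 2.3987*k^2 + 17.3862*k + 8.995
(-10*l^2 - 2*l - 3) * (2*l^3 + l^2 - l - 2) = -20*l^5 - 14*l^4 + 2*l^3 + 19*l^2 + 7*l + 6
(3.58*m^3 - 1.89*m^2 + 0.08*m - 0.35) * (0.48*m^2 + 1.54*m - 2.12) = 1.7184*m^5 + 4.606*m^4 - 10.4618*m^3 + 3.962*m^2 - 0.7086*m + 0.742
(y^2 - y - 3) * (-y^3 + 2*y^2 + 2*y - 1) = -y^5 + 3*y^4 + 3*y^3 - 9*y^2 - 5*y + 3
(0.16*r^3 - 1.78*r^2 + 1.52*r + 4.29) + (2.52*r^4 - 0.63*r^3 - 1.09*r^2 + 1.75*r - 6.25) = 2.52*r^4 - 0.47*r^3 - 2.87*r^2 + 3.27*r - 1.96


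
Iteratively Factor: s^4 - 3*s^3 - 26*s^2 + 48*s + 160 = (s + 4)*(s^3 - 7*s^2 + 2*s + 40) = (s + 2)*(s + 4)*(s^2 - 9*s + 20) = (s - 4)*(s + 2)*(s + 4)*(s - 5)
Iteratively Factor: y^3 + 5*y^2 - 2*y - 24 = (y + 4)*(y^2 + y - 6) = (y + 3)*(y + 4)*(y - 2)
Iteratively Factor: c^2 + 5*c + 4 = (c + 1)*(c + 4)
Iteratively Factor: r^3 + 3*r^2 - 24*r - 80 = (r + 4)*(r^2 - r - 20) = (r + 4)^2*(r - 5)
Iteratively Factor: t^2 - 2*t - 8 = (t - 4)*(t + 2)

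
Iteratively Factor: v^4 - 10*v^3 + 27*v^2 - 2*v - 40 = (v - 4)*(v^3 - 6*v^2 + 3*v + 10) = (v - 4)*(v - 2)*(v^2 - 4*v - 5) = (v - 5)*(v - 4)*(v - 2)*(v + 1)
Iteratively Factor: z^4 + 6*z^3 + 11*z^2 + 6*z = (z)*(z^3 + 6*z^2 + 11*z + 6) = z*(z + 1)*(z^2 + 5*z + 6) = z*(z + 1)*(z + 2)*(z + 3)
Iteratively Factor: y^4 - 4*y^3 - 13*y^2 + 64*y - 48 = (y - 4)*(y^3 - 13*y + 12) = (y - 4)*(y - 3)*(y^2 + 3*y - 4) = (y - 4)*(y - 3)*(y + 4)*(y - 1)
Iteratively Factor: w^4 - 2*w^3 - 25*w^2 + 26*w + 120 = (w - 5)*(w^3 + 3*w^2 - 10*w - 24) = (w - 5)*(w + 4)*(w^2 - w - 6) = (w - 5)*(w + 2)*(w + 4)*(w - 3)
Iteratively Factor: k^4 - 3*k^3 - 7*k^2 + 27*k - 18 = (k + 3)*(k^3 - 6*k^2 + 11*k - 6) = (k - 3)*(k + 3)*(k^2 - 3*k + 2) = (k - 3)*(k - 2)*(k + 3)*(k - 1)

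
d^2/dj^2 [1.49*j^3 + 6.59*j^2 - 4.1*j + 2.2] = 8.94*j + 13.18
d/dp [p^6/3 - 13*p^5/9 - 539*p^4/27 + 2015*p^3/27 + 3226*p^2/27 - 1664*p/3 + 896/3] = 2*p^5 - 65*p^4/9 - 2156*p^3/27 + 2015*p^2/9 + 6452*p/27 - 1664/3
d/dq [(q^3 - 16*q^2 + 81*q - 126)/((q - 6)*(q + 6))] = (q^2 + 12*q - 81)/(q^2 + 12*q + 36)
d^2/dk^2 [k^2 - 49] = 2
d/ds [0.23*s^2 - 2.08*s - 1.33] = 0.46*s - 2.08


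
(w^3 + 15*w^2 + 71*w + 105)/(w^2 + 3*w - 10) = (w^2 + 10*w + 21)/(w - 2)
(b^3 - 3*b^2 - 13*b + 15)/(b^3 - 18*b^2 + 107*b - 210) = (b^2 + 2*b - 3)/(b^2 - 13*b + 42)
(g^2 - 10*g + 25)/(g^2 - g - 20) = (g - 5)/(g + 4)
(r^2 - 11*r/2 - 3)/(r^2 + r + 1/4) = 2*(r - 6)/(2*r + 1)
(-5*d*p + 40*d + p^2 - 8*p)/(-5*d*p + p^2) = (p - 8)/p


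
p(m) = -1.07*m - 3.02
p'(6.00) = -1.07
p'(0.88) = -1.07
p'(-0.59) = -1.07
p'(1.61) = -1.07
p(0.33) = -3.37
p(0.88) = -3.96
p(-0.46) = -2.53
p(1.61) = -4.74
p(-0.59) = -2.39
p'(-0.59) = -1.07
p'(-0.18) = -1.07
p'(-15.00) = -1.07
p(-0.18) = -2.83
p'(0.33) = -1.07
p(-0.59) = -2.39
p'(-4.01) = -1.07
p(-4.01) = 1.27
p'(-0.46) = -1.07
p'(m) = -1.07000000000000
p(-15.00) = 13.03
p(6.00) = -9.44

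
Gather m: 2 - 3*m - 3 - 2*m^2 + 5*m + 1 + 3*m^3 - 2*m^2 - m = 3*m^3 - 4*m^2 + m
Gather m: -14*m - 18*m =-32*m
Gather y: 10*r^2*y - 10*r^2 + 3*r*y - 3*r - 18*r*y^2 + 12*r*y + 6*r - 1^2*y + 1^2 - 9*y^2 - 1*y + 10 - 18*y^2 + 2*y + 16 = -10*r^2 + 3*r + y^2*(-18*r - 27) + y*(10*r^2 + 15*r) + 27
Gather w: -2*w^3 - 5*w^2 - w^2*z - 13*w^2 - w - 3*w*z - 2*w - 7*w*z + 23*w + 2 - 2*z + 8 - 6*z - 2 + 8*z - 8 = -2*w^3 + w^2*(-z - 18) + w*(20 - 10*z)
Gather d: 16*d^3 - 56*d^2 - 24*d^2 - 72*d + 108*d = 16*d^3 - 80*d^2 + 36*d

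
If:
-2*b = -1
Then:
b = 1/2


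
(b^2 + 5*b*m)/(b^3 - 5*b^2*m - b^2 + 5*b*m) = (b + 5*m)/(b^2 - 5*b*m - b + 5*m)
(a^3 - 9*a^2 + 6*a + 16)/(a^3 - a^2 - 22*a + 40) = (a^2 - 7*a - 8)/(a^2 + a - 20)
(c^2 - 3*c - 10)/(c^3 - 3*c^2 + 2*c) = (c^2 - 3*c - 10)/(c*(c^2 - 3*c + 2))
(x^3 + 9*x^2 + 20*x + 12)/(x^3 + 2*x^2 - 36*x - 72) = (x + 1)/(x - 6)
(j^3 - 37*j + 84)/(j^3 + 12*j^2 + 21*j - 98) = (j^2 - 7*j + 12)/(j^2 + 5*j - 14)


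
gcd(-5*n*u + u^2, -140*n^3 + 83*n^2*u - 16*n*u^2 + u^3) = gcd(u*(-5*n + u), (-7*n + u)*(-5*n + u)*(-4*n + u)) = -5*n + u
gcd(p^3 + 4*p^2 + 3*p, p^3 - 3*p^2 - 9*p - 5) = p + 1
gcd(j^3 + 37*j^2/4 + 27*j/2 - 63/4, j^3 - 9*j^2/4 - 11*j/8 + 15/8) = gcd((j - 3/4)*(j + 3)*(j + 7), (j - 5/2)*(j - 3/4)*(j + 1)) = j - 3/4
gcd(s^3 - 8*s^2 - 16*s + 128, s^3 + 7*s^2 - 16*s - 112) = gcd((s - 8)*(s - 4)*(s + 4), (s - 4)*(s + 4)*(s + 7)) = s^2 - 16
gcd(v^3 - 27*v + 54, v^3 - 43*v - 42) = v + 6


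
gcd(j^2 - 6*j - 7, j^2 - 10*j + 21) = j - 7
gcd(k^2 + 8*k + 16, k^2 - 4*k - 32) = k + 4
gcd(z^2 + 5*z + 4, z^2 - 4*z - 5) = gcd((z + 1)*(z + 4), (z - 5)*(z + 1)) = z + 1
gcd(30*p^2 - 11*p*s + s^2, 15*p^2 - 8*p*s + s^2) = 5*p - s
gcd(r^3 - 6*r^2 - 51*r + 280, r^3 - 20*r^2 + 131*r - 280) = r^2 - 13*r + 40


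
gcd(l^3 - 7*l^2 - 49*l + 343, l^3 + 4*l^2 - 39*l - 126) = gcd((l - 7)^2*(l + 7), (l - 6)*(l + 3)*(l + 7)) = l + 7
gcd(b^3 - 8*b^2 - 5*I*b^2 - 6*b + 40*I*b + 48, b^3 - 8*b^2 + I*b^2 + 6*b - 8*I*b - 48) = b^2 + b*(-8 - 2*I) + 16*I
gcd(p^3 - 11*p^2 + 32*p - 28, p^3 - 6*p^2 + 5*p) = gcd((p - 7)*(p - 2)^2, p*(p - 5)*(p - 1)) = 1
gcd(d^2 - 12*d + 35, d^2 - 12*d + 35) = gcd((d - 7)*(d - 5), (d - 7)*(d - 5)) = d^2 - 12*d + 35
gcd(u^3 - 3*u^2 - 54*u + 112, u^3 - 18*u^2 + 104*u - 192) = u - 8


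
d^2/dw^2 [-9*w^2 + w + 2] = -18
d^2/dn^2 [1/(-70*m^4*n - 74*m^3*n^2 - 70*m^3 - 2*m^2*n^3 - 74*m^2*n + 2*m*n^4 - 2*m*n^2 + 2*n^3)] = ((37*m^3 + 3*m^2*n - 6*m*n^2 + m - 3*n)*(35*m^4*n + 37*m^3*n^2 + 35*m^3 + m^2*n^3 + 37*m^2*n - m*n^4 + m*n^2 - n^3) - (35*m^4 + 74*m^3*n + 3*m^2*n^2 + 37*m^2 - 4*m*n^3 + 2*m*n - 3*n^2)^2)/(35*m^4*n + 37*m^3*n^2 + 35*m^3 + m^2*n^3 + 37*m^2*n - m*n^4 + m*n^2 - n^3)^3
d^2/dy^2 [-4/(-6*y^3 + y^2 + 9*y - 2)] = 8*((1 - 18*y)*(6*y^3 - y^2 - 9*y + 2) + (-18*y^2 + 2*y + 9)^2)/(6*y^3 - y^2 - 9*y + 2)^3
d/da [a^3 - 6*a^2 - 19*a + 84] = 3*a^2 - 12*a - 19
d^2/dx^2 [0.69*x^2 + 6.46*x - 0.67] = 1.38000000000000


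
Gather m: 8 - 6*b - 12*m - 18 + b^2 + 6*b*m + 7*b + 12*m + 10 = b^2 + 6*b*m + b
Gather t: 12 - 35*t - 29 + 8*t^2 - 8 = 8*t^2 - 35*t - 25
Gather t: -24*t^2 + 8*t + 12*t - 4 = -24*t^2 + 20*t - 4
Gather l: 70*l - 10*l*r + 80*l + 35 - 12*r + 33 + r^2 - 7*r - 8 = l*(150 - 10*r) + r^2 - 19*r + 60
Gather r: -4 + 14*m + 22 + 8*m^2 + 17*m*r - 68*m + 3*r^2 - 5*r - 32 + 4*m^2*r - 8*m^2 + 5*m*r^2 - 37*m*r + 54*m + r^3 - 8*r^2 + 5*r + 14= r^3 + r^2*(5*m - 5) + r*(4*m^2 - 20*m)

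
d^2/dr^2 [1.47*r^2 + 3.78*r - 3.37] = 2.94000000000000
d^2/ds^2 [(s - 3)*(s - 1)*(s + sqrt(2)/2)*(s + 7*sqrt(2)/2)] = 12*s^2 - 24*s + 24*sqrt(2)*s - 32*sqrt(2) + 13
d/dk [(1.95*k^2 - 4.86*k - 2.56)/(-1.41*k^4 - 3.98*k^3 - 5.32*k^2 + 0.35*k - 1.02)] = (5.499*k^5 - 12.7968*k^4 - 53.124*k^3 - 55.7391*k^2 - 31.2164*k + 5.8532)/(1.9881*k^8 + 11.2236*k^7 + 30.8428*k^6 + 41.3602*k^5 + 28.3928*k^4 + 4.3952*k^3 + 10.9753*k^2 - 0.714*k + 1.0404)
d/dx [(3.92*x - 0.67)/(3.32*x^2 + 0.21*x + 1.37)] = (-13.0144*x^2 + 4.4488*x + 5.5111)/(11.0224*x^4 + 1.3944*x^3 + 9.1409*x^2 + 0.5754*x + 1.8769)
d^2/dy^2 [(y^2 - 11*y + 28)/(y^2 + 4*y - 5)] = 6*(-5*y^3 + 33*y^2 + 57*y + 131)/(y^6 + 12*y^5 + 33*y^4 - 56*y^3 - 165*y^2 + 300*y - 125)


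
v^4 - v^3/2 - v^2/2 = v^2*(v - 1)*(v + 1/2)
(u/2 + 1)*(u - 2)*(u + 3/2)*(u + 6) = u^4/2 + 15*u^3/4 + 5*u^2/2 - 15*u - 18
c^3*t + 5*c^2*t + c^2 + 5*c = c*(c + 5)*(c*t + 1)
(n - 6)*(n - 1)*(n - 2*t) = n^3 - 2*n^2*t - 7*n^2 + 14*n*t + 6*n - 12*t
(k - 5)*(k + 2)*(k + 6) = k^3 + 3*k^2 - 28*k - 60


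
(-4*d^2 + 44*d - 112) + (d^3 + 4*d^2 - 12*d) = d^3 + 32*d - 112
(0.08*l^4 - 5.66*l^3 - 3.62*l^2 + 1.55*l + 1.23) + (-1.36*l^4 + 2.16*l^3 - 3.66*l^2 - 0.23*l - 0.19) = -1.28*l^4 - 3.5*l^3 - 7.28*l^2 + 1.32*l + 1.04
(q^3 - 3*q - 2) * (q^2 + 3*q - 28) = q^5 + 3*q^4 - 31*q^3 - 11*q^2 + 78*q + 56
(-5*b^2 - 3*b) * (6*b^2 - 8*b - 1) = -30*b^4 + 22*b^3 + 29*b^2 + 3*b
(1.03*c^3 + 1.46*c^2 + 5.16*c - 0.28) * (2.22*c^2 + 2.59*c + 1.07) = 2.2866*c^5 + 5.9089*c^4 + 16.3387*c^3 + 14.305*c^2 + 4.796*c - 0.2996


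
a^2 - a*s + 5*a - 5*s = (a + 5)*(a - s)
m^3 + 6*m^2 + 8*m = m*(m + 2)*(m + 4)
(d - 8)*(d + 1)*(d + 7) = d^3 - 57*d - 56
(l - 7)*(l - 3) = l^2 - 10*l + 21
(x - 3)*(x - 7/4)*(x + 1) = x^3 - 15*x^2/4 + x/2 + 21/4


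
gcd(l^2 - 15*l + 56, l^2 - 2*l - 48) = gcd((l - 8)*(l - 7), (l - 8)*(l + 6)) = l - 8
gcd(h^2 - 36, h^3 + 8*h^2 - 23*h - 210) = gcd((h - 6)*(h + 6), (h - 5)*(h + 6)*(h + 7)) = h + 6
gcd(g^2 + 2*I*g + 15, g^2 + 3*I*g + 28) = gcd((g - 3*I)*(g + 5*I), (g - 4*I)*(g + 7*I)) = 1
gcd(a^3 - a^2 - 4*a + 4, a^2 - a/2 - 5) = a + 2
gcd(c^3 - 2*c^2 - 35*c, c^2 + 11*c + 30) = c + 5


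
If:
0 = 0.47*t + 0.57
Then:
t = -1.21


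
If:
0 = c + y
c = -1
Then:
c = -1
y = 1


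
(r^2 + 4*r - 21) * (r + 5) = r^3 + 9*r^2 - r - 105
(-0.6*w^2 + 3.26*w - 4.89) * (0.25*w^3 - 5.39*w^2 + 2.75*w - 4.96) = -0.15*w^5 + 4.049*w^4 - 20.4439*w^3 + 38.2981*w^2 - 29.6171*w + 24.2544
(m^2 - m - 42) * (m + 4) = m^3 + 3*m^2 - 46*m - 168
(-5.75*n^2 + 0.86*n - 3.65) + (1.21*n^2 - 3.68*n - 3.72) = -4.54*n^2 - 2.82*n - 7.37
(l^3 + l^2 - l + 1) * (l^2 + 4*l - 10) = l^5 + 5*l^4 - 7*l^3 - 13*l^2 + 14*l - 10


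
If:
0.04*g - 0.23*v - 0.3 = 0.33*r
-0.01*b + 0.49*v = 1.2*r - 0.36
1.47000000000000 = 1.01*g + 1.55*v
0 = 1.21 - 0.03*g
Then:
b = -3801.70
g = 40.33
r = 21.64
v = -25.33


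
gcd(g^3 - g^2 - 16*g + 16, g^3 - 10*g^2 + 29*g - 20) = g^2 - 5*g + 4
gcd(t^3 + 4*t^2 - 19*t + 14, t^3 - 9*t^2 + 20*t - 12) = t^2 - 3*t + 2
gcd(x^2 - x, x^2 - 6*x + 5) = x - 1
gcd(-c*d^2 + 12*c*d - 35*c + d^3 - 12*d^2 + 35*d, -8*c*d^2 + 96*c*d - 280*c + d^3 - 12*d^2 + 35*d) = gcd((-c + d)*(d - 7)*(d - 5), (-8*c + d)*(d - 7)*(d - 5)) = d^2 - 12*d + 35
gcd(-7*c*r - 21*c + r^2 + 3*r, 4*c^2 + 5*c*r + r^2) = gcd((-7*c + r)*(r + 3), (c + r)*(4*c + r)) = 1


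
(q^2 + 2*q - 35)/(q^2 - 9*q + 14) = (q^2 + 2*q - 35)/(q^2 - 9*q + 14)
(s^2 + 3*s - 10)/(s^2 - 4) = (s + 5)/(s + 2)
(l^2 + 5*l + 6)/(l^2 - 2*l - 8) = (l + 3)/(l - 4)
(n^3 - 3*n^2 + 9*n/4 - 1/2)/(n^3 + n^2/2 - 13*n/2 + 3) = (n - 1/2)/(n + 3)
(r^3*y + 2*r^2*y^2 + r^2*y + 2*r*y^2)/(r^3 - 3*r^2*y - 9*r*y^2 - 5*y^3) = r*y*(-r^2 - 2*r*y - r - 2*y)/(-r^3 + 3*r^2*y + 9*r*y^2 + 5*y^3)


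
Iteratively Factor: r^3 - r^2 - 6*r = (r - 3)*(r^2 + 2*r) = r*(r - 3)*(r + 2)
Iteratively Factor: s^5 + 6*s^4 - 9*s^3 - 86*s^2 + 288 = (s - 3)*(s^4 + 9*s^3 + 18*s^2 - 32*s - 96) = (s - 3)*(s + 4)*(s^3 + 5*s^2 - 2*s - 24) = (s - 3)*(s - 2)*(s + 4)*(s^2 + 7*s + 12) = (s - 3)*(s - 2)*(s + 3)*(s + 4)*(s + 4)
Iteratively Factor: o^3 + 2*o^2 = (o + 2)*(o^2) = o*(o + 2)*(o)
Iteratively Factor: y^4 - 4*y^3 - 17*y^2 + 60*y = (y + 4)*(y^3 - 8*y^2 + 15*y) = (y - 3)*(y + 4)*(y^2 - 5*y) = (y - 5)*(y - 3)*(y + 4)*(y)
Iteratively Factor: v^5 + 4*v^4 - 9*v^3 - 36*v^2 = (v - 3)*(v^4 + 7*v^3 + 12*v^2) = (v - 3)*(v + 4)*(v^3 + 3*v^2) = v*(v - 3)*(v + 4)*(v^2 + 3*v) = v*(v - 3)*(v + 3)*(v + 4)*(v)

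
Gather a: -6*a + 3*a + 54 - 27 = 27 - 3*a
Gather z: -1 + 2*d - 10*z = 2*d - 10*z - 1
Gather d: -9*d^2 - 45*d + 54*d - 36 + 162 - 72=-9*d^2 + 9*d + 54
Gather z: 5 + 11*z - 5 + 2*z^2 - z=2*z^2 + 10*z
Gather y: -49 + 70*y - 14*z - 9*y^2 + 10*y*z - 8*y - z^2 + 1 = -9*y^2 + y*(10*z + 62) - z^2 - 14*z - 48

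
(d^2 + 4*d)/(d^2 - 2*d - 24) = d/(d - 6)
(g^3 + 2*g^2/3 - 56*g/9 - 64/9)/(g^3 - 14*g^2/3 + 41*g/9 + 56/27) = 3*(3*g^2 + 10*g + 8)/(9*g^2 - 18*g - 7)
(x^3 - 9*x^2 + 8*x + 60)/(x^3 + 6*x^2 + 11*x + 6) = (x^2 - 11*x + 30)/(x^2 + 4*x + 3)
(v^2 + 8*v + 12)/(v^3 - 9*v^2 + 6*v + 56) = (v + 6)/(v^2 - 11*v + 28)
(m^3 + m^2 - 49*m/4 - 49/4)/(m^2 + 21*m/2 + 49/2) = (2*m^2 - 5*m - 7)/(2*(m + 7))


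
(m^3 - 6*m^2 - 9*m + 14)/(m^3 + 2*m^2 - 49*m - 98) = (m - 1)/(m + 7)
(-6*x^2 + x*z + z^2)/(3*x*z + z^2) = (-2*x + z)/z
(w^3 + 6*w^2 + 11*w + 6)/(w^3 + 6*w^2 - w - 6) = (w^2 + 5*w + 6)/(w^2 + 5*w - 6)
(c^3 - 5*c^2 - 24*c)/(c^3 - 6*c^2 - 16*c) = (c + 3)/(c + 2)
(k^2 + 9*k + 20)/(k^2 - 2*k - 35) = (k + 4)/(k - 7)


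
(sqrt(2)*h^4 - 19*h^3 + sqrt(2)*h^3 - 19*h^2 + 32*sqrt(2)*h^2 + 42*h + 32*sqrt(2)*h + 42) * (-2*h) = -2*sqrt(2)*h^5 - 2*sqrt(2)*h^4 + 38*h^4 - 64*sqrt(2)*h^3 + 38*h^3 - 64*sqrt(2)*h^2 - 84*h^2 - 84*h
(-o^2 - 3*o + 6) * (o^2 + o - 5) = -o^4 - 4*o^3 + 8*o^2 + 21*o - 30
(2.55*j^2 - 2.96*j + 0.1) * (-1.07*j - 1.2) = -2.7285*j^3 + 0.107200000000001*j^2 + 3.445*j - 0.12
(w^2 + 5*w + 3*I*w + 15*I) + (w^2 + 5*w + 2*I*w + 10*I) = 2*w^2 + 10*w + 5*I*w + 25*I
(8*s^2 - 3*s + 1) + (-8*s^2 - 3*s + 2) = 3 - 6*s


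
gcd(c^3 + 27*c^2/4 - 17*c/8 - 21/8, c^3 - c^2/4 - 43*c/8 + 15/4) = c - 3/4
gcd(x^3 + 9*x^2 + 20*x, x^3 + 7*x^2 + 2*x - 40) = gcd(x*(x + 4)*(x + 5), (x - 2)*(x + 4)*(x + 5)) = x^2 + 9*x + 20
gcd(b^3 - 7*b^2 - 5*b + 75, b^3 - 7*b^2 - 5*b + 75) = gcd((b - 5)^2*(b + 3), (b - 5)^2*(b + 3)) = b^3 - 7*b^2 - 5*b + 75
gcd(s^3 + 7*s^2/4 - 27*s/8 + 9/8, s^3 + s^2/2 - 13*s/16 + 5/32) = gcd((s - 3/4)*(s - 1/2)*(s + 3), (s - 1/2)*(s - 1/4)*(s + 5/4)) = s - 1/2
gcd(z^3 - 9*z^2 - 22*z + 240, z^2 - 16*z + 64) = z - 8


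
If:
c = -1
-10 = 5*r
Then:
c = -1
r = -2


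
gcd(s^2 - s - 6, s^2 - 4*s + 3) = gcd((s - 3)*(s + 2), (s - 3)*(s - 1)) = s - 3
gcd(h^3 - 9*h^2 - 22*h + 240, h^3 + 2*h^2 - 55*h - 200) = h^2 - 3*h - 40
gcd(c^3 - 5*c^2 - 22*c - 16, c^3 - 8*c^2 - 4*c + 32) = c^2 - 6*c - 16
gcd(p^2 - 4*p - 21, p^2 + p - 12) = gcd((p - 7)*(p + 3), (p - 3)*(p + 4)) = 1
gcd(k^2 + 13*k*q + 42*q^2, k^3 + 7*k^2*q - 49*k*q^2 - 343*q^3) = k + 7*q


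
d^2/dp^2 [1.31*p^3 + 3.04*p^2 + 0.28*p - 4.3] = 7.86*p + 6.08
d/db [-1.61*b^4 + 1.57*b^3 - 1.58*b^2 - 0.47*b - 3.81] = -6.44*b^3 + 4.71*b^2 - 3.16*b - 0.47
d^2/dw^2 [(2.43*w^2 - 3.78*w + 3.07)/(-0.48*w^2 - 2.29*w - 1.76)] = (7.083936*w^3 + 8.073216*w^2 - 39.407328*w - 72.535862)/(0.110592*w^6 + 1.582848*w^5 + 8.768016*w^4 + 23.616541*w^3 + 32.149392*w^2 + 21.280512*w + 5.451776)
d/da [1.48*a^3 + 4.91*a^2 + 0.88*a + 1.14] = 4.44*a^2 + 9.82*a + 0.88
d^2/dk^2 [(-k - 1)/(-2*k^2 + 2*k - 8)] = (-3*k*(k^2 - k + 4) + (k + 1)*(2*k - 1)^2)/(k^2 - k + 4)^3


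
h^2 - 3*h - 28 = (h - 7)*(h + 4)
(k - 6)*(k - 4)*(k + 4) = k^3 - 6*k^2 - 16*k + 96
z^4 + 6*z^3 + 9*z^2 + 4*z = z*(z + 1)^2*(z + 4)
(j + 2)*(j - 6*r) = j^2 - 6*j*r + 2*j - 12*r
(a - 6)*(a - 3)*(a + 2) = a^3 - 7*a^2 + 36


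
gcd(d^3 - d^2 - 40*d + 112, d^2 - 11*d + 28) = d - 4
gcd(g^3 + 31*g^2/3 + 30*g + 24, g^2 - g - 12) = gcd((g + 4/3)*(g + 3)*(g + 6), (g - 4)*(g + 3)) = g + 3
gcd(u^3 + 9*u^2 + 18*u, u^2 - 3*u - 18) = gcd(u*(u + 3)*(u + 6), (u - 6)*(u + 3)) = u + 3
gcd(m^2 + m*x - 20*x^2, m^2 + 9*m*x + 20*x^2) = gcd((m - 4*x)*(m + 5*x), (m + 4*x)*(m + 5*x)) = m + 5*x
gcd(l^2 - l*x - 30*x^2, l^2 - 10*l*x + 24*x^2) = -l + 6*x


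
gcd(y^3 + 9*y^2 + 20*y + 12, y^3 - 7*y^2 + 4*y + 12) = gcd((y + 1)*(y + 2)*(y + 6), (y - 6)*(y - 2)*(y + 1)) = y + 1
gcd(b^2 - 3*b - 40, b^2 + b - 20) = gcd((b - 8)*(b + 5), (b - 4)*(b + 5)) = b + 5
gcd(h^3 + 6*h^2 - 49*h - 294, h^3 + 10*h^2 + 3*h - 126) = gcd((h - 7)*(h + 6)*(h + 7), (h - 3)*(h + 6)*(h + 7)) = h^2 + 13*h + 42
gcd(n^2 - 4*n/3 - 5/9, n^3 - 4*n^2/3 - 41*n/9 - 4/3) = n + 1/3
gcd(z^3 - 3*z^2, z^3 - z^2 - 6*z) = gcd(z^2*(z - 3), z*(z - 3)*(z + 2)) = z^2 - 3*z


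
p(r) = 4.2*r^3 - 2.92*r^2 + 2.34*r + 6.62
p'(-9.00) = 1075.50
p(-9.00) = -3312.76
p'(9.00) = 970.38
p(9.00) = 2852.96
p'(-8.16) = 888.97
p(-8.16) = -2488.93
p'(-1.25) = 29.33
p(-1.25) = -9.07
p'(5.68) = 375.68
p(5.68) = 695.36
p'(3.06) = 102.45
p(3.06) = 106.78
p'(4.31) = 211.23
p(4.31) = 298.73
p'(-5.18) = 370.68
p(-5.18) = -667.62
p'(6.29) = 464.11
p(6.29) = 951.02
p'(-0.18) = 3.80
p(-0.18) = 6.08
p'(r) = 12.6*r^2 - 5.84*r + 2.34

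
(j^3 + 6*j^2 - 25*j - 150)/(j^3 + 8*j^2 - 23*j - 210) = (j + 5)/(j + 7)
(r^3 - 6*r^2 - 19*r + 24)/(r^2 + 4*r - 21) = (r^3 - 6*r^2 - 19*r + 24)/(r^2 + 4*r - 21)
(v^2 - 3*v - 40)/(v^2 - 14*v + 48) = (v + 5)/(v - 6)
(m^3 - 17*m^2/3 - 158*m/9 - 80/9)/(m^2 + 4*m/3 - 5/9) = (3*m^2 - 22*m - 16)/(3*m - 1)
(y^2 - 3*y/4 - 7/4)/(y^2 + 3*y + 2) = (y - 7/4)/(y + 2)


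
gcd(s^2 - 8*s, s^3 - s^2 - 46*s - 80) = s - 8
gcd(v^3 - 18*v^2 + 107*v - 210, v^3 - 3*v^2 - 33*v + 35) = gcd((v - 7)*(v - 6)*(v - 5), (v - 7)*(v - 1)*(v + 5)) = v - 7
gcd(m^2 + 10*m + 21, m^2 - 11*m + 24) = 1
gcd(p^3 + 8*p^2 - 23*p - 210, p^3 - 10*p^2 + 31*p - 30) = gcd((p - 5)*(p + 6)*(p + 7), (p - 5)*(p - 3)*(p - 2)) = p - 5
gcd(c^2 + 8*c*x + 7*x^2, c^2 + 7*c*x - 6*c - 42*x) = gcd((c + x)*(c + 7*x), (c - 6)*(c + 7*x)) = c + 7*x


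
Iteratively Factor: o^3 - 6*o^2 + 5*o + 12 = (o - 3)*(o^2 - 3*o - 4) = (o - 3)*(o + 1)*(o - 4)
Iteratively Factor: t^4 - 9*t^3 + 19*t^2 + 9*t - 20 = (t - 5)*(t^3 - 4*t^2 - t + 4) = (t - 5)*(t - 1)*(t^2 - 3*t - 4) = (t - 5)*(t - 4)*(t - 1)*(t + 1)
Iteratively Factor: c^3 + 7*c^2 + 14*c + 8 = (c + 2)*(c^2 + 5*c + 4) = (c + 1)*(c + 2)*(c + 4)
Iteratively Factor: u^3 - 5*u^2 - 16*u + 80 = (u + 4)*(u^2 - 9*u + 20) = (u - 5)*(u + 4)*(u - 4)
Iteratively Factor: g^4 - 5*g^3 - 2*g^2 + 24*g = (g - 3)*(g^3 - 2*g^2 - 8*g) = (g - 3)*(g + 2)*(g^2 - 4*g) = g*(g - 3)*(g + 2)*(g - 4)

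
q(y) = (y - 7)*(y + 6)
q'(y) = 2*y - 1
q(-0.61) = -41.02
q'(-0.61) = -2.22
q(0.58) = -42.24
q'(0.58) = 0.16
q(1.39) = -41.46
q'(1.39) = 1.78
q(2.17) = -39.46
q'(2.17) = 3.34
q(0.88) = -42.11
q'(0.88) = 0.76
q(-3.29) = -27.89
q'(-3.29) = -7.58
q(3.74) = -31.75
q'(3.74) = 6.48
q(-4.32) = -19.02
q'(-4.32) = -9.64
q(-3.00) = -30.00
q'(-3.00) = -7.00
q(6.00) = -12.00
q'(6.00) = 11.00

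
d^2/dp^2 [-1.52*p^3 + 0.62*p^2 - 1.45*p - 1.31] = 1.24 - 9.12*p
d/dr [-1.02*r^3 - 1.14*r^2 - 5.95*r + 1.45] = -3.06*r^2 - 2.28*r - 5.95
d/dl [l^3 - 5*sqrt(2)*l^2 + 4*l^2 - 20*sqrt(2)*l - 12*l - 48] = 3*l^2 - 10*sqrt(2)*l + 8*l - 20*sqrt(2) - 12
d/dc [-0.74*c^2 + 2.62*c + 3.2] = 2.62 - 1.48*c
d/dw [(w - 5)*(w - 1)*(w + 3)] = 3*w^2 - 6*w - 13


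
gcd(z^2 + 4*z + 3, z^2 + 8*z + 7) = z + 1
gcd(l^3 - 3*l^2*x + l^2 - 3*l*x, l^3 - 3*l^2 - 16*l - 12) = l + 1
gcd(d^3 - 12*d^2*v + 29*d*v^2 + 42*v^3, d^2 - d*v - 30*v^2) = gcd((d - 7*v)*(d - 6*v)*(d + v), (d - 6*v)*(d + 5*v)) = -d + 6*v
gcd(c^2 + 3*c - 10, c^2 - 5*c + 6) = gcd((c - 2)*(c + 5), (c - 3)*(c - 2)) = c - 2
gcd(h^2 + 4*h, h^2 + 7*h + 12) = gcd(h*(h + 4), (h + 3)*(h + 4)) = h + 4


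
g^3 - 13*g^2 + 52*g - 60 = (g - 6)*(g - 5)*(g - 2)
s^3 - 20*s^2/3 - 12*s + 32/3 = (s - 8)*(s - 2/3)*(s + 2)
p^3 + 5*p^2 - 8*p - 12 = (p - 2)*(p + 1)*(p + 6)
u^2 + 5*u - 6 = (u - 1)*(u + 6)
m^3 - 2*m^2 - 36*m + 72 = (m - 6)*(m - 2)*(m + 6)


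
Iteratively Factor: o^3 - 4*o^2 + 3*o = (o)*(o^2 - 4*o + 3) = o*(o - 3)*(o - 1)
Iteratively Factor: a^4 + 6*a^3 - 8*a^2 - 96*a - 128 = (a + 4)*(a^3 + 2*a^2 - 16*a - 32) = (a + 2)*(a + 4)*(a^2 - 16) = (a - 4)*(a + 2)*(a + 4)*(a + 4)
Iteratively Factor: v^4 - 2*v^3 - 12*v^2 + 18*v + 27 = (v + 3)*(v^3 - 5*v^2 + 3*v + 9) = (v - 3)*(v + 3)*(v^2 - 2*v - 3) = (v - 3)*(v + 1)*(v + 3)*(v - 3)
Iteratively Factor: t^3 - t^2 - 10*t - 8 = (t + 1)*(t^2 - 2*t - 8) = (t + 1)*(t + 2)*(t - 4)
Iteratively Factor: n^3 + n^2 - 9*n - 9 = (n - 3)*(n^2 + 4*n + 3) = (n - 3)*(n + 1)*(n + 3)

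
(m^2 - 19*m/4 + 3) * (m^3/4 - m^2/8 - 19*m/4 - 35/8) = m^5/4 - 21*m^4/16 - 109*m^3/32 + 285*m^2/16 + 209*m/32 - 105/8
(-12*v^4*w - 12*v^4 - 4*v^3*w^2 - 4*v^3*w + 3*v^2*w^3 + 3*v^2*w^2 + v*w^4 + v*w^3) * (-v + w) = 12*v^5*w + 12*v^5 - 8*v^4*w^2 - 8*v^4*w - 7*v^3*w^3 - 7*v^3*w^2 + 2*v^2*w^4 + 2*v^2*w^3 + v*w^5 + v*w^4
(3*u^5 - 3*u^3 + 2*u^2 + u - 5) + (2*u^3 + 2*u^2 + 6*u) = 3*u^5 - u^3 + 4*u^2 + 7*u - 5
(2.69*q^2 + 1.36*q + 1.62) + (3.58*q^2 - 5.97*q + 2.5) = 6.27*q^2 - 4.61*q + 4.12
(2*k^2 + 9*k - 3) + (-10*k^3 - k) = -10*k^3 + 2*k^2 + 8*k - 3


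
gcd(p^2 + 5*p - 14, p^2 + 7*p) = p + 7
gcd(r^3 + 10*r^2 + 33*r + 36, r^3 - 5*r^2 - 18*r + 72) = r + 4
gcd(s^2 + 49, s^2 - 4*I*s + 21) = s - 7*I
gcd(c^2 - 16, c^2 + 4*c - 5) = 1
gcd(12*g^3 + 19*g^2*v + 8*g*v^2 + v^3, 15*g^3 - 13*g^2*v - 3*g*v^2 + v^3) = 3*g + v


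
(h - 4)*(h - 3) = h^2 - 7*h + 12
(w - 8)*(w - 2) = w^2 - 10*w + 16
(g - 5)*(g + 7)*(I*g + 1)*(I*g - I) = -g^4 - g^3 + I*g^3 + 37*g^2 + I*g^2 - 35*g - 37*I*g + 35*I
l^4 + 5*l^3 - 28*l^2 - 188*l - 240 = (l - 6)*(l + 2)*(l + 4)*(l + 5)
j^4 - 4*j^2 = j^2*(j - 2)*(j + 2)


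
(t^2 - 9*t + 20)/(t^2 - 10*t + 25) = (t - 4)/(t - 5)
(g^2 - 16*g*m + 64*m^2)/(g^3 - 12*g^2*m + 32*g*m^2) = (g - 8*m)/(g*(g - 4*m))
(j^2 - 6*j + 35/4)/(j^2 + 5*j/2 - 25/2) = (j - 7/2)/(j + 5)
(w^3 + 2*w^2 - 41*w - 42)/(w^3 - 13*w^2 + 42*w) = (w^2 + 8*w + 7)/(w*(w - 7))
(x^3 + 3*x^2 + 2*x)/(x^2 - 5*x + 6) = x*(x^2 + 3*x + 2)/(x^2 - 5*x + 6)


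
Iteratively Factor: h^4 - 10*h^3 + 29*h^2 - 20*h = (h - 4)*(h^3 - 6*h^2 + 5*h) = (h - 4)*(h - 1)*(h^2 - 5*h) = (h - 5)*(h - 4)*(h - 1)*(h)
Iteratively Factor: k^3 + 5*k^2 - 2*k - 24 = (k - 2)*(k^2 + 7*k + 12) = (k - 2)*(k + 3)*(k + 4)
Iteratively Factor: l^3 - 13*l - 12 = (l + 1)*(l^2 - l - 12) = (l + 1)*(l + 3)*(l - 4)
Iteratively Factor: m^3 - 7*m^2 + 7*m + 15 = (m + 1)*(m^2 - 8*m + 15) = (m - 3)*(m + 1)*(m - 5)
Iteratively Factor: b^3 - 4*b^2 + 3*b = (b - 1)*(b^2 - 3*b) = (b - 3)*(b - 1)*(b)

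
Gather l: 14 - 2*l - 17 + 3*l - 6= l - 9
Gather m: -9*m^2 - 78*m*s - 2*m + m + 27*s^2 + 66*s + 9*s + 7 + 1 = -9*m^2 + m*(-78*s - 1) + 27*s^2 + 75*s + 8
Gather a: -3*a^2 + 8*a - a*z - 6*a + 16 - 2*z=-3*a^2 + a*(2 - z) - 2*z + 16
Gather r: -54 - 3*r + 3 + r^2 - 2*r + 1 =r^2 - 5*r - 50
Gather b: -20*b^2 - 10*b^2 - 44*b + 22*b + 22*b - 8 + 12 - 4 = -30*b^2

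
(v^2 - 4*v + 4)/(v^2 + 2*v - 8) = (v - 2)/(v + 4)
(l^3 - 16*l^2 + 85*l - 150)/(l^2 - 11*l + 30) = l - 5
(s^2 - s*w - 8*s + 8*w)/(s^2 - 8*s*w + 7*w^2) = (s - 8)/(s - 7*w)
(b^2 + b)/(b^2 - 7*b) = (b + 1)/(b - 7)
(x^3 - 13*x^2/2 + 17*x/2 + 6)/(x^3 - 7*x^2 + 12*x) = (x + 1/2)/x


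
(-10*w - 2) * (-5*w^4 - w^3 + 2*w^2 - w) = 50*w^5 + 20*w^4 - 18*w^3 + 6*w^2 + 2*w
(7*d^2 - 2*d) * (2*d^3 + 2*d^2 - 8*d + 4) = 14*d^5 + 10*d^4 - 60*d^3 + 44*d^2 - 8*d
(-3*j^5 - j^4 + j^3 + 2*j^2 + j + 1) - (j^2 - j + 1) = -3*j^5 - j^4 + j^3 + j^2 + 2*j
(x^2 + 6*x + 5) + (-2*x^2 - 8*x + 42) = -x^2 - 2*x + 47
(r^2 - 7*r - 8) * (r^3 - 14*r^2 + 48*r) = r^5 - 21*r^4 + 138*r^3 - 224*r^2 - 384*r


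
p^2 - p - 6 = (p - 3)*(p + 2)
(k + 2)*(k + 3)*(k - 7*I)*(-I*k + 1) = -I*k^4 - 6*k^3 - 5*I*k^3 - 30*k^2 - 13*I*k^2 - 36*k - 35*I*k - 42*I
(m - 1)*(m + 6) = m^2 + 5*m - 6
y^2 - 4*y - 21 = (y - 7)*(y + 3)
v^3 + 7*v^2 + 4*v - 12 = (v - 1)*(v + 2)*(v + 6)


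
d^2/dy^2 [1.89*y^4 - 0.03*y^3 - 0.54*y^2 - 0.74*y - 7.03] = 22.68*y^2 - 0.18*y - 1.08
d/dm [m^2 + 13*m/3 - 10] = 2*m + 13/3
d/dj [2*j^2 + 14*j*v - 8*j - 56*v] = 4*j + 14*v - 8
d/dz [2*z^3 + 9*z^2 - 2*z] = 6*z^2 + 18*z - 2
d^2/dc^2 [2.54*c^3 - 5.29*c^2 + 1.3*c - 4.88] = 15.24*c - 10.58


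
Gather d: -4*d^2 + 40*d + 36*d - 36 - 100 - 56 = -4*d^2 + 76*d - 192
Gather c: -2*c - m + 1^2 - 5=-2*c - m - 4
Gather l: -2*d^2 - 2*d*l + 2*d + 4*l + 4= -2*d^2 + 2*d + l*(4 - 2*d) + 4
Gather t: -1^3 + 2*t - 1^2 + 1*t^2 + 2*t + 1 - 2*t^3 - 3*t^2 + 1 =-2*t^3 - 2*t^2 + 4*t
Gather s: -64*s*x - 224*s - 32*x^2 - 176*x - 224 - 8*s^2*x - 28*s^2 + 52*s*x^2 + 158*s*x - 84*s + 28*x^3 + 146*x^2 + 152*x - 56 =s^2*(-8*x - 28) + s*(52*x^2 + 94*x - 308) + 28*x^3 + 114*x^2 - 24*x - 280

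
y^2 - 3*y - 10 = (y - 5)*(y + 2)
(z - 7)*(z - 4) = z^2 - 11*z + 28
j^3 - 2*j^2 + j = j*(j - 1)^2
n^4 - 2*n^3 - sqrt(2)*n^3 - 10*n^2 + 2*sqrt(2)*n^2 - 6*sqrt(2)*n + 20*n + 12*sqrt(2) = (n - 2)*(n - 3*sqrt(2))*(n + sqrt(2))^2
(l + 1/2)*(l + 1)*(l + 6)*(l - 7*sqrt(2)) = l^4 - 7*sqrt(2)*l^3 + 15*l^3/2 - 105*sqrt(2)*l^2/2 + 19*l^2/2 - 133*sqrt(2)*l/2 + 3*l - 21*sqrt(2)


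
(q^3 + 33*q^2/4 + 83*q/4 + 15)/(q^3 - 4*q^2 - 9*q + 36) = (q^2 + 21*q/4 + 5)/(q^2 - 7*q + 12)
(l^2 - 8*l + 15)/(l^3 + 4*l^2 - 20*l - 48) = (l^2 - 8*l + 15)/(l^3 + 4*l^2 - 20*l - 48)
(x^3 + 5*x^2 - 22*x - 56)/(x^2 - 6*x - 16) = (x^2 + 3*x - 28)/(x - 8)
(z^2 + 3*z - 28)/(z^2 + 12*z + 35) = (z - 4)/(z + 5)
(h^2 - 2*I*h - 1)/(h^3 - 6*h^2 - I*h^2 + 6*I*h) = (h - I)/(h*(h - 6))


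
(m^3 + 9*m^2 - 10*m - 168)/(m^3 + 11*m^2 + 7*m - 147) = (m^2 + 2*m - 24)/(m^2 + 4*m - 21)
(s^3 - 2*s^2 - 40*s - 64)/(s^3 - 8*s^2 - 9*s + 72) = (s^2 + 6*s + 8)/(s^2 - 9)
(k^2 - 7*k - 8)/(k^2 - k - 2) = (k - 8)/(k - 2)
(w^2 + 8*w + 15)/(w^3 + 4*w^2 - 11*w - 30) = (w + 3)/(w^2 - w - 6)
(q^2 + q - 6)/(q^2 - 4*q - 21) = (q - 2)/(q - 7)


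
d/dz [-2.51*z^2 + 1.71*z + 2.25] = 1.71 - 5.02*z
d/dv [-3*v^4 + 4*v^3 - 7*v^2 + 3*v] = -12*v^3 + 12*v^2 - 14*v + 3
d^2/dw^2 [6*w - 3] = 0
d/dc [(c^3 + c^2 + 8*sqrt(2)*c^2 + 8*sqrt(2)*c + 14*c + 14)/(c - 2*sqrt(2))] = (2*c^3 + c^2 + 2*sqrt(2)*c^2 - 64*c - 4*sqrt(2)*c - 46 - 28*sqrt(2))/(c^2 - 4*sqrt(2)*c + 8)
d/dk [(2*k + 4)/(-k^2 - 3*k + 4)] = 2*(k^2 + 4*k + 10)/(k^4 + 6*k^3 + k^2 - 24*k + 16)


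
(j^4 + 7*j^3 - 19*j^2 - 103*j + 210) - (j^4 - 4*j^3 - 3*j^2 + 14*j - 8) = 11*j^3 - 16*j^2 - 117*j + 218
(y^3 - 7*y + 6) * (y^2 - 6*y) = y^5 - 6*y^4 - 7*y^3 + 48*y^2 - 36*y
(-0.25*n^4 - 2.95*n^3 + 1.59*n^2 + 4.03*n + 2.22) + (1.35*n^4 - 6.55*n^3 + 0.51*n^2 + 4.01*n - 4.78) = 1.1*n^4 - 9.5*n^3 + 2.1*n^2 + 8.04*n - 2.56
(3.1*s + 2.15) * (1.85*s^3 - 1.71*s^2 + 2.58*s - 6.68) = 5.735*s^4 - 1.3235*s^3 + 4.3215*s^2 - 15.161*s - 14.362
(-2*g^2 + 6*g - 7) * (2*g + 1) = -4*g^3 + 10*g^2 - 8*g - 7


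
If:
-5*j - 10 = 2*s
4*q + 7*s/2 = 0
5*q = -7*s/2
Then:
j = -2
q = 0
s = 0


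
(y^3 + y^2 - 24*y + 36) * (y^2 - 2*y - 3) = y^5 - y^4 - 29*y^3 + 81*y^2 - 108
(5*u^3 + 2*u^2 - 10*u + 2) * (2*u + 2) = 10*u^4 + 14*u^3 - 16*u^2 - 16*u + 4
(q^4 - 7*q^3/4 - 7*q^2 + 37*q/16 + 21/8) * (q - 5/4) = q^5 - 3*q^4 - 77*q^3/16 + 177*q^2/16 - 17*q/64 - 105/32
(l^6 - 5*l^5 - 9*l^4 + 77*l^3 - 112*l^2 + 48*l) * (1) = l^6 - 5*l^5 - 9*l^4 + 77*l^3 - 112*l^2 + 48*l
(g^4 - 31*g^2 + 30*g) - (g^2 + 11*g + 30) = g^4 - 32*g^2 + 19*g - 30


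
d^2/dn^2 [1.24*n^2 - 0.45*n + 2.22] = 2.48000000000000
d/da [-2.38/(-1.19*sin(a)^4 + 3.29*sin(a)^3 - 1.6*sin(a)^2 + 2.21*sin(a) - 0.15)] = (-11.3288*sin(a)^3 + 23.4906*sin(a)^2 - 7.616*sin(a) + 5.2598)*cos(a)/(1.19*sin(a)^4 - 3.29*sin(a)^3 + 1.6*sin(a)^2 - 2.21*sin(a) + 0.15)^2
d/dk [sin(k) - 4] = cos(k)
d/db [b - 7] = 1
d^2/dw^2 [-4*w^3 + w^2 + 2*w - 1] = 2 - 24*w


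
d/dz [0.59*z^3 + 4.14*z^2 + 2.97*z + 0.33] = 1.77*z^2 + 8.28*z + 2.97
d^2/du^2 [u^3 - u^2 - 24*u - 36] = 6*u - 2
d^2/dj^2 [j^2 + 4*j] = 2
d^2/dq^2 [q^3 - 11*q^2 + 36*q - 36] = 6*q - 22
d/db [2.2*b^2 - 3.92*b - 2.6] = 4.4*b - 3.92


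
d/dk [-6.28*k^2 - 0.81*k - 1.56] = -12.56*k - 0.81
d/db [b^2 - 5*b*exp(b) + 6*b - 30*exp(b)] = -5*b*exp(b) + 2*b - 35*exp(b) + 6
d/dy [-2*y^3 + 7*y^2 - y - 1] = -6*y^2 + 14*y - 1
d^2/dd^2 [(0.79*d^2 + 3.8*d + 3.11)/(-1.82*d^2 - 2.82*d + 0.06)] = (-17.065048*d^3 - 62.326992*d^2 - 98.260344*d - 51.43476)/(6.028568*d^6 + 28.022904*d^5 + 42.823872*d^4 + 20.578104*d^3 - 1.411776*d^2 + 0.030456*d - 0.000216)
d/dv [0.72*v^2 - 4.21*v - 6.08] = 1.44*v - 4.21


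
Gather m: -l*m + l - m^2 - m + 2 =l - m^2 + m*(-l - 1) + 2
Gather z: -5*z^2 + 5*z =-5*z^2 + 5*z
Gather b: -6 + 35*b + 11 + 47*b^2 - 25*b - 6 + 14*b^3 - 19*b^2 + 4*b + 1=14*b^3 + 28*b^2 + 14*b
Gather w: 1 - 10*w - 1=-10*w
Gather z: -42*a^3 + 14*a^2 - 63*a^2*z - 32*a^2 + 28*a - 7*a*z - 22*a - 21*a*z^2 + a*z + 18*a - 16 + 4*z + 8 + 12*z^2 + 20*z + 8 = -42*a^3 - 18*a^2 + 24*a + z^2*(12 - 21*a) + z*(-63*a^2 - 6*a + 24)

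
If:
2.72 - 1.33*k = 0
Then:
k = 2.05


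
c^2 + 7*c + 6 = (c + 1)*(c + 6)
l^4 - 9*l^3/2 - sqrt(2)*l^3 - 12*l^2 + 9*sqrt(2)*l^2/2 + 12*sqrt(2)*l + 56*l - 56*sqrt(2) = (l - 4)^2*(l + 7/2)*(l - sqrt(2))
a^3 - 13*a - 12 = (a - 4)*(a + 1)*(a + 3)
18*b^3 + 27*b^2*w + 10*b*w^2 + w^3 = (b + w)*(3*b + w)*(6*b + w)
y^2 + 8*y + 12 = (y + 2)*(y + 6)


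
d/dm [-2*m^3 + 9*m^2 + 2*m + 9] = -6*m^2 + 18*m + 2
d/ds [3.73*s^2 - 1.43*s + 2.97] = 7.46*s - 1.43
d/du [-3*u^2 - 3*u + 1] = -6*u - 3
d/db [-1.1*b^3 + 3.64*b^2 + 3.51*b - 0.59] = -3.3*b^2 + 7.28*b + 3.51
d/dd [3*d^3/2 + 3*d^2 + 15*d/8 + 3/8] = 9*d^2/2 + 6*d + 15/8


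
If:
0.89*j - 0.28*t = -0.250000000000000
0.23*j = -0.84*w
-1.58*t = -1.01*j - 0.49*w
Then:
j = -0.34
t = -0.19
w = 0.09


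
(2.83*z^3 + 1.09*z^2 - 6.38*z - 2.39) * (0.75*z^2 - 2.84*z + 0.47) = 2.1225*z^5 - 7.2197*z^4 - 6.5505*z^3 + 16.839*z^2 + 3.789*z - 1.1233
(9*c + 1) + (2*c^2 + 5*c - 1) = 2*c^2 + 14*c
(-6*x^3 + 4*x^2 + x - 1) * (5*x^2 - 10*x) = -30*x^5 + 80*x^4 - 35*x^3 - 15*x^2 + 10*x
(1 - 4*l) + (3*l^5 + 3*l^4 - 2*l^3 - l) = 3*l^5 + 3*l^4 - 2*l^3 - 5*l + 1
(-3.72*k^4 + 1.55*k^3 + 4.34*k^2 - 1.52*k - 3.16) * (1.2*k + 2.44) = -4.464*k^5 - 7.2168*k^4 + 8.99*k^3 + 8.7656*k^2 - 7.5008*k - 7.7104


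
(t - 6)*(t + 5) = t^2 - t - 30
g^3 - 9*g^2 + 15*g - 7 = (g - 7)*(g - 1)^2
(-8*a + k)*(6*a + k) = -48*a^2 - 2*a*k + k^2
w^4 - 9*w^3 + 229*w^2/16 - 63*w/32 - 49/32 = (w - 7)*(w - 7/4)*(w - 1/2)*(w + 1/4)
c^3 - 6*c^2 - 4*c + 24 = (c - 6)*(c - 2)*(c + 2)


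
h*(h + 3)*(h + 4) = h^3 + 7*h^2 + 12*h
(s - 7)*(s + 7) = s^2 - 49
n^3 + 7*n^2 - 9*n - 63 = (n - 3)*(n + 3)*(n + 7)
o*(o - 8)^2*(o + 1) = o^4 - 15*o^3 + 48*o^2 + 64*o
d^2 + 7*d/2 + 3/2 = (d + 1/2)*(d + 3)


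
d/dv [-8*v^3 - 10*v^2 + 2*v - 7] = -24*v^2 - 20*v + 2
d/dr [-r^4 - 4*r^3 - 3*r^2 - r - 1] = -4*r^3 - 12*r^2 - 6*r - 1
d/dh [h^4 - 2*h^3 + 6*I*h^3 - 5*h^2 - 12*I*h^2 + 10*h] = 4*h^3 + h^2*(-6 + 18*I) + h*(-10 - 24*I) + 10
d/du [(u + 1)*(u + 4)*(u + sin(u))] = (u + 1)*(u + 4)*(cos(u) + 1) + (u + 1)*(u + sin(u)) + (u + 4)*(u + sin(u))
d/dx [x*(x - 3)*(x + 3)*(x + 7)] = 4*x^3 + 21*x^2 - 18*x - 63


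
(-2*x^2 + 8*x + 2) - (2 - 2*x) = -2*x^2 + 10*x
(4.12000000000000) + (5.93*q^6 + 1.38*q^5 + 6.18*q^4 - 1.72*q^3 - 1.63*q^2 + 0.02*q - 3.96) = 5.93*q^6 + 1.38*q^5 + 6.18*q^4 - 1.72*q^3 - 1.63*q^2 + 0.02*q + 0.16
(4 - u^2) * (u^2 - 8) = -u^4 + 12*u^2 - 32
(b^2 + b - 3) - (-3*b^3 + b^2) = 3*b^3 + b - 3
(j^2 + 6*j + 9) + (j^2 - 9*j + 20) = 2*j^2 - 3*j + 29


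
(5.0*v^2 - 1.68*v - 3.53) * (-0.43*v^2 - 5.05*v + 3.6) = -2.15*v^4 - 24.5276*v^3 + 28.0019*v^2 + 11.7785*v - 12.708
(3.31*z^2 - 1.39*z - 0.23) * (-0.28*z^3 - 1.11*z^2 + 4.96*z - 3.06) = -0.9268*z^5 - 3.2849*z^4 + 18.0249*z^3 - 16.7677*z^2 + 3.1126*z + 0.7038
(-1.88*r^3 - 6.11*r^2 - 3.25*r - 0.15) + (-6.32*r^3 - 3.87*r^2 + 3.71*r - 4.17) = -8.2*r^3 - 9.98*r^2 + 0.46*r - 4.32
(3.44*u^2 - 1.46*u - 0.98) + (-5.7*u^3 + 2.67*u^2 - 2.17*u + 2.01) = -5.7*u^3 + 6.11*u^2 - 3.63*u + 1.03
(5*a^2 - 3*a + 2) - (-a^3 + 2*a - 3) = a^3 + 5*a^2 - 5*a + 5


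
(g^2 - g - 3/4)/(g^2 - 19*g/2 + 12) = (g + 1/2)/(g - 8)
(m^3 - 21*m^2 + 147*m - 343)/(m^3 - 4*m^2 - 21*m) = (m^2 - 14*m + 49)/(m*(m + 3))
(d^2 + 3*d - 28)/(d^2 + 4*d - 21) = (d - 4)/(d - 3)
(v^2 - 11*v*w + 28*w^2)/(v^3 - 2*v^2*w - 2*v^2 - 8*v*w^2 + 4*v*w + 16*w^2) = (v - 7*w)/(v^2 + 2*v*w - 2*v - 4*w)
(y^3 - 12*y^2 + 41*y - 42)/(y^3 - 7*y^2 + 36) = (y^2 - 9*y + 14)/(y^2 - 4*y - 12)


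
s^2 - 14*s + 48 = (s - 8)*(s - 6)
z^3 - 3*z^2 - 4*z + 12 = (z - 3)*(z - 2)*(z + 2)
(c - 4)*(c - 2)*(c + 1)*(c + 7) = c^4 + 2*c^3 - 33*c^2 + 22*c + 56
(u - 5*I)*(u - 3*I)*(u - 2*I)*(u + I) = u^4 - 9*I*u^3 - 21*u^2 - I*u - 30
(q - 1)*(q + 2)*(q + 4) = q^3 + 5*q^2 + 2*q - 8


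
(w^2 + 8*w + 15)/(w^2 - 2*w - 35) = (w + 3)/(w - 7)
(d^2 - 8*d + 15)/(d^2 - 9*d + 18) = (d - 5)/(d - 6)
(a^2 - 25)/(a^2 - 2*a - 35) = (a - 5)/(a - 7)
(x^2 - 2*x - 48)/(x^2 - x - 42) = (x - 8)/(x - 7)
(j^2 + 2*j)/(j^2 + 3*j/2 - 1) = 2*j/(2*j - 1)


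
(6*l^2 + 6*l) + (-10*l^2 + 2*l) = -4*l^2 + 8*l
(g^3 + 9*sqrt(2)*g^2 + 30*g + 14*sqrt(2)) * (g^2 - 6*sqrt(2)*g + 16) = g^5 + 3*sqrt(2)*g^4 - 62*g^3 - 22*sqrt(2)*g^2 + 312*g + 224*sqrt(2)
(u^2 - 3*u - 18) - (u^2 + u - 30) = 12 - 4*u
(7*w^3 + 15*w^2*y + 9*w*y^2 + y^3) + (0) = 7*w^3 + 15*w^2*y + 9*w*y^2 + y^3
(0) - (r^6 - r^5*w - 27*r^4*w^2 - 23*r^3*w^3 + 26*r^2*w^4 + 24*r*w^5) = -r^6 + r^5*w + 27*r^4*w^2 + 23*r^3*w^3 - 26*r^2*w^4 - 24*r*w^5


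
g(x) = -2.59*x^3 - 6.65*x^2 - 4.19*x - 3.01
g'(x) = -7.77*x^2 - 13.3*x - 4.19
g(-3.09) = 22.86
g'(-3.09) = -37.28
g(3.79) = -255.41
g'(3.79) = -166.21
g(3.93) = -279.39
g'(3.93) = -176.47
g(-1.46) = -3.01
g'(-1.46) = -1.33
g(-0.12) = -2.60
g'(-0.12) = -2.71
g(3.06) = -152.31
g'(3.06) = -117.64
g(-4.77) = 146.77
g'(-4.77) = -117.54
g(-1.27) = -3.11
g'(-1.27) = 0.17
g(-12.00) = 3565.19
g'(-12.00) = -963.47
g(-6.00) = 342.17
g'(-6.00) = -204.11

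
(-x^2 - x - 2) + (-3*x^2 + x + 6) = 4 - 4*x^2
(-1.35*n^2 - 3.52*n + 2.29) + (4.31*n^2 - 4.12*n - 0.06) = 2.96*n^2 - 7.64*n + 2.23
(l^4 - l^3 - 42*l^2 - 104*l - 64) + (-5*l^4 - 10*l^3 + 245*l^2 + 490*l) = -4*l^4 - 11*l^3 + 203*l^2 + 386*l - 64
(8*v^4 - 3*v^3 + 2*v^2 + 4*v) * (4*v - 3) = 32*v^5 - 36*v^4 + 17*v^3 + 10*v^2 - 12*v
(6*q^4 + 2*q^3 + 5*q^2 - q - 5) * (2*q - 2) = 12*q^5 - 8*q^4 + 6*q^3 - 12*q^2 - 8*q + 10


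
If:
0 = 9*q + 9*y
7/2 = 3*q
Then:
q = 7/6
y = -7/6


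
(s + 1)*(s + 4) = s^2 + 5*s + 4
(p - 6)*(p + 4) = p^2 - 2*p - 24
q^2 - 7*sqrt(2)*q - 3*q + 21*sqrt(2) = (q - 3)*(q - 7*sqrt(2))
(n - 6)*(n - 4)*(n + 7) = n^3 - 3*n^2 - 46*n + 168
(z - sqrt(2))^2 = z^2 - 2*sqrt(2)*z + 2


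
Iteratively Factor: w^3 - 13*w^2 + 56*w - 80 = (w - 4)*(w^2 - 9*w + 20) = (w - 4)^2*(w - 5)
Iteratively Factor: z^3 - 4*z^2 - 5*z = (z - 5)*(z^2 + z) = z*(z - 5)*(z + 1)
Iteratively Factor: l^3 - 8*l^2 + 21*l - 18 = (l - 3)*(l^2 - 5*l + 6) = (l - 3)*(l - 2)*(l - 3)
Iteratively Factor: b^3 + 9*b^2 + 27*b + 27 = (b + 3)*(b^2 + 6*b + 9) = (b + 3)^2*(b + 3)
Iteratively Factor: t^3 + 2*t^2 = (t + 2)*(t^2) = t*(t + 2)*(t)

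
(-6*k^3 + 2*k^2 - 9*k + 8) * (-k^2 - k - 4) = 6*k^5 + 4*k^4 + 31*k^3 - 7*k^2 + 28*k - 32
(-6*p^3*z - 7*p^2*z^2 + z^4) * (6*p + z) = -36*p^4*z - 48*p^3*z^2 - 7*p^2*z^3 + 6*p*z^4 + z^5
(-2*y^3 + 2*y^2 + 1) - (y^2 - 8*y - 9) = -2*y^3 + y^2 + 8*y + 10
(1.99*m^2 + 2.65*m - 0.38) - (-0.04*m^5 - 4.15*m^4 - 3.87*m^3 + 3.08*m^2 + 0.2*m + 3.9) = 0.04*m^5 + 4.15*m^4 + 3.87*m^3 - 1.09*m^2 + 2.45*m - 4.28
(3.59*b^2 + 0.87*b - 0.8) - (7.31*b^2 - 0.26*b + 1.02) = -3.72*b^2 + 1.13*b - 1.82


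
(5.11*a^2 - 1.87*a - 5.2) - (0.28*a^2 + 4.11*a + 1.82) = 4.83*a^2 - 5.98*a - 7.02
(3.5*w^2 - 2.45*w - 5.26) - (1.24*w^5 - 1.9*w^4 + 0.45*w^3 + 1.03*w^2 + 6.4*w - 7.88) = -1.24*w^5 + 1.9*w^4 - 0.45*w^3 + 2.47*w^2 - 8.85*w + 2.62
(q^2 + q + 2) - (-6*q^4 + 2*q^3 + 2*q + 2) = 6*q^4 - 2*q^3 + q^2 - q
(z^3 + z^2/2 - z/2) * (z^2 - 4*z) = z^5 - 7*z^4/2 - 5*z^3/2 + 2*z^2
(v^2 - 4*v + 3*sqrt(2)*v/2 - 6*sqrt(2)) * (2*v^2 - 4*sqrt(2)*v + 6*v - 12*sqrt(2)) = 2*v^4 - 2*v^3 - sqrt(2)*v^3 - 36*v^2 + sqrt(2)*v^2 + 12*v + 12*sqrt(2)*v + 144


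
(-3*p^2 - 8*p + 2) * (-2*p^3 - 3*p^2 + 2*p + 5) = 6*p^5 + 25*p^4 + 14*p^3 - 37*p^2 - 36*p + 10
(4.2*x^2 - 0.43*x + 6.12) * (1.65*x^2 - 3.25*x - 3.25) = 6.93*x^4 - 14.3595*x^3 - 2.1545*x^2 - 18.4925*x - 19.89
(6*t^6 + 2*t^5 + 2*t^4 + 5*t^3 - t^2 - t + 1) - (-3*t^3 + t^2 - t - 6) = 6*t^6 + 2*t^5 + 2*t^4 + 8*t^3 - 2*t^2 + 7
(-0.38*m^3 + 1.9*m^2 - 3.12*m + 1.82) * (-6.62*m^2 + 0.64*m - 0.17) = 2.5156*m^5 - 12.8212*m^4 + 21.935*m^3 - 14.3682*m^2 + 1.6952*m - 0.3094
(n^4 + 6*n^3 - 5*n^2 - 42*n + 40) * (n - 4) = n^5 + 2*n^4 - 29*n^3 - 22*n^2 + 208*n - 160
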